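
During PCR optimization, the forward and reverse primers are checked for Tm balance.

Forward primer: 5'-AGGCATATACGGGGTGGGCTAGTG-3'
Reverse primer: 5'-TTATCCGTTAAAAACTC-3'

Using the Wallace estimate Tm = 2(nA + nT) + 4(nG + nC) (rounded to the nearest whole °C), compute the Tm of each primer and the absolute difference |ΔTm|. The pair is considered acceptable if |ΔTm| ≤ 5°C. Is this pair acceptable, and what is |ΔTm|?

|ΔTm| = 32°C; the pair is not acceptable.

Forward: A=5 T=5 G=11 C=3 → Tm = 2·10 + 4·14 = 76°C.
Reverse: A=6 T=6 G=1 C=4 → Tm = 2·12 + 4·5 = 44°C.
|ΔTm| = |76 − 44| = 32°C, > 5°C.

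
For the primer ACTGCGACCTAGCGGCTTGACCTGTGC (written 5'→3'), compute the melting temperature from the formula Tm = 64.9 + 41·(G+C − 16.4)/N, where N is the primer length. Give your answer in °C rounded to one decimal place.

65.8°C

Base counts: A=4, T=6, G=8, C=9; G+C = 17, N = 27.
Tm = 64.9 + 41·(17 − 16.4)/27 = 64.9 + 24.60/27 = 65.8°C.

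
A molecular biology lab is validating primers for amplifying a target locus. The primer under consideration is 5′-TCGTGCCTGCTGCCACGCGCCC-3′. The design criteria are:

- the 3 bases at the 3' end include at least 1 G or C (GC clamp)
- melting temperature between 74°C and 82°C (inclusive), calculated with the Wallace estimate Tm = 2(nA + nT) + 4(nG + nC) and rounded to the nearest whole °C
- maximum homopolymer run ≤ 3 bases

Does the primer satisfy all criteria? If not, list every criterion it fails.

Base counts: A=1, T=4, G=6, C=11 (length 22).
GC clamp: 3' end CCC has 3 G/C ✓
Tm: Tm = 2·5 + 4·17 = 78°C ✓
homopolymer run: longest run = 3 ✓

Meets all criteria.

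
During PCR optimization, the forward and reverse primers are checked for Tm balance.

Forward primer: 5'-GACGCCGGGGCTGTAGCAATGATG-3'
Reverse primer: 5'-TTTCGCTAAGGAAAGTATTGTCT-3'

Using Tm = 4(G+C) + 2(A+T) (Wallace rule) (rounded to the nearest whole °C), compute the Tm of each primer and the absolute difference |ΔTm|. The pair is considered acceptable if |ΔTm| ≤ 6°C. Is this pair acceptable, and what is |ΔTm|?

|ΔTm| = 16°C; the pair is not acceptable.

Forward: A=5 T=4 G=10 C=5 → Tm = 2·9 + 4·15 = 78°C.
Reverse: A=6 T=9 G=5 C=3 → Tm = 2·15 + 4·8 = 62°C.
|ΔTm| = |78 − 62| = 16°C, > 6°C.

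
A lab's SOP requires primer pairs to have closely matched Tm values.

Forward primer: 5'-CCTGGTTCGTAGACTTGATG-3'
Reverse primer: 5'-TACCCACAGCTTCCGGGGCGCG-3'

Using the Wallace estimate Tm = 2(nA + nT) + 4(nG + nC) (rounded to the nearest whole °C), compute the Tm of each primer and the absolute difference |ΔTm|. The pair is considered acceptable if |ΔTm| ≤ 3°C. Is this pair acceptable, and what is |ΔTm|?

Forward: A=3 T=7 G=6 C=4 → Tm = 2·10 + 4·10 = 60°C.
Reverse: A=3 T=3 G=7 C=9 → Tm = 2·6 + 4·16 = 76°C.
|ΔTm| = |60 − 76| = 16°C, > 3°C.

|ΔTm| = 16°C; the pair is not acceptable.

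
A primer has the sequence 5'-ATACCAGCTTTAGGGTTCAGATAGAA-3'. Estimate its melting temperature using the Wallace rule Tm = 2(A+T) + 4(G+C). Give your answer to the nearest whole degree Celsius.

72°C

Base counts: A=9, T=7, G=6, C=4 (length 26).
Tm = 2·(9+7) + 4·(6+4) = 2·16 + 4·10 = 32 + 40 = 72°C.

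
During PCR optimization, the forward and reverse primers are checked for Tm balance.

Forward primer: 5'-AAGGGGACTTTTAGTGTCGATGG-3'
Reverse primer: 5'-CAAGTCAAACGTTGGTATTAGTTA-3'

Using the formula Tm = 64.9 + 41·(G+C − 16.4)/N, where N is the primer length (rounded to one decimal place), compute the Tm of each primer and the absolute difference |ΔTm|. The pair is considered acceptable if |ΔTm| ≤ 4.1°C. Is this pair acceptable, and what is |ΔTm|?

Forward: G+C = 11, N = 23 → Tm = 64.9 + 41·(11 − 16.4)/23 = 55.3°C.
Reverse: G+C = 8, N = 24 → Tm = 64.9 + 41·(8 − 16.4)/24 = 50.6°C.
|ΔTm| = |55.3 − 50.6| = 4.7°C, > 4.1°C.

|ΔTm| = 4.7°C; the pair is not acceptable.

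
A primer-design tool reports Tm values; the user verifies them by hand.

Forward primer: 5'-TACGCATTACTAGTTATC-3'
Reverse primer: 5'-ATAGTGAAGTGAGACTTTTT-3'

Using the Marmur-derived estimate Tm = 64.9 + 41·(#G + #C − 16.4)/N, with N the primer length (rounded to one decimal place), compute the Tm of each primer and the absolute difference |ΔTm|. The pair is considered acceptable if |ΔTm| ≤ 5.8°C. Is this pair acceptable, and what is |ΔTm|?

Forward: G+C = 6, N = 18 → Tm = 64.9 + 41·(6 − 16.4)/18 = 41.2°C.
Reverse: G+C = 6, N = 20 → Tm = 64.9 + 41·(6 − 16.4)/20 = 43.6°C.
|ΔTm| = |41.2 − 43.6| = 2.4°C, ≤ 5.8°C.

|ΔTm| = 2.4°C; the pair is acceptable.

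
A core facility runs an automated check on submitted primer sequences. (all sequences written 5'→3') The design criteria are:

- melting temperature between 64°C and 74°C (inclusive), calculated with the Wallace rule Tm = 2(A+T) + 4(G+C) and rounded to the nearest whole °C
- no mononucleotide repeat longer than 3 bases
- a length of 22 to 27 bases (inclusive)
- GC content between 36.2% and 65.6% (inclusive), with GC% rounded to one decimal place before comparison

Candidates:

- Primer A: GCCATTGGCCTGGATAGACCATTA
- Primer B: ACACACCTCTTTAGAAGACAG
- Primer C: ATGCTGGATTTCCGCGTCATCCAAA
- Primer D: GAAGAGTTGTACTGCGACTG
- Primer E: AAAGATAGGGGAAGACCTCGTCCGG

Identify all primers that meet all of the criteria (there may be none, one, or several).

Primer A (24 nt, A=6 T=6 G=6 C=6): Tm = 2·12 + 4·12 = 72°C ✓; longest run = 2 ✓; length 24 ✓; GC 12/24 = 50.0% ✓ — passes.
Primer B (21 nt, A=8 T=4 G=3 C=6): Tm = 2·12 + 4·9 = 60°C, outside 64–74°C ✗; longest run = 3 ✓; length 21, outside 22–27 ✗; GC 9/21 = 42.9% ✓ — fails.
Primer C (25 nt, A=6 T=7 G=5 C=7): Tm = 2·13 + 4·12 = 74°C ✓; longest run = 3 ✓; length 25 ✓; GC 12/25 = 48.0% ✓ — passes.
Primer D (20 nt, A=5 T=5 G=7 C=3): Tm = 2·10 + 4·10 = 60°C, outside 64–74°C ✗; longest run = 2 ✓; length 20, outside 22–27 ✗; GC 10/20 = 50.0% ✓ — fails.
Primer E (25 nt, A=8 T=3 G=9 C=5): Tm = 2·11 + 4·14 = 78°C, outside 64–74°C ✗; longest run = 4, exceeds 3 ✗; length 25 ✓; GC 14/25 = 56.0% ✓ — fails.

Primer A and Primer C.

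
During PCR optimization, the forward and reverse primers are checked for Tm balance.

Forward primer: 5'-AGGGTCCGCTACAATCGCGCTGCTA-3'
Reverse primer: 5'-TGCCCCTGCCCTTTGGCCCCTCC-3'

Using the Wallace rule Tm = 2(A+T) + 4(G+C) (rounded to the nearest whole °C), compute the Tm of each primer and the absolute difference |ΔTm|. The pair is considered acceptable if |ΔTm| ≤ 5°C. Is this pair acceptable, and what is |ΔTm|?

Forward: A=5 T=5 G=7 C=8 → Tm = 2·10 + 4·15 = 80°C.
Reverse: A=0 T=6 G=4 C=13 → Tm = 2·6 + 4·17 = 80°C.
|ΔTm| = |80 − 80| = 0°C, ≤ 5°C.

|ΔTm| = 0°C; the pair is acceptable.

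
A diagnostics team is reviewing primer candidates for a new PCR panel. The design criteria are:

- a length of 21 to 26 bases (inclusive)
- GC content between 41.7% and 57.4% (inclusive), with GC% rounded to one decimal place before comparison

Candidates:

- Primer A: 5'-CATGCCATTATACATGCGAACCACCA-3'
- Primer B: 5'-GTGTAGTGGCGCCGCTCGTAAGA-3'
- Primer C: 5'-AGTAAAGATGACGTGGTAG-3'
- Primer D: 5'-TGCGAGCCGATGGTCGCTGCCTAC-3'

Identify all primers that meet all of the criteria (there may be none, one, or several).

Primer A only.

Primer A (26 nt, A=9 T=5 G=3 C=9): length 26 ✓; GC 12/26 = 46.2% ✓ — passes.
Primer B (23 nt, A=4 T=5 G=9 C=5): length 23 ✓; GC 14/23 = 60.9%, outside 41.7–57.4% ✗ — fails.
Primer C (19 nt, A=7 T=4 G=7 C=1): length 19, outside 21–26 ✗; GC 8/19 = 42.1% ✓ — fails.
Primer D (24 nt, A=3 T=5 G=8 C=8): length 24 ✓; GC 16/24 = 66.7%, outside 41.7–57.4% ✗ — fails.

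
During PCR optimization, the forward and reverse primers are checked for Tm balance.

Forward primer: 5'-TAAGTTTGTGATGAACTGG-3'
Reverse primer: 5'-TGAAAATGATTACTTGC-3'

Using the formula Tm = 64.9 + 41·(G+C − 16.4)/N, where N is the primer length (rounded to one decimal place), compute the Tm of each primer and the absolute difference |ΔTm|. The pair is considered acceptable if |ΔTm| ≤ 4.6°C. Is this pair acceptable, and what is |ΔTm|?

Forward: G+C = 7, N = 19 → Tm = 64.9 + 41·(7 − 16.4)/19 = 44.6°C.
Reverse: G+C = 5, N = 17 → Tm = 64.9 + 41·(5 − 16.4)/17 = 37.4°C.
|ΔTm| = |44.6 − 37.4| = 7.2°C, > 4.6°C.

|ΔTm| = 7.2°C; the pair is not acceptable.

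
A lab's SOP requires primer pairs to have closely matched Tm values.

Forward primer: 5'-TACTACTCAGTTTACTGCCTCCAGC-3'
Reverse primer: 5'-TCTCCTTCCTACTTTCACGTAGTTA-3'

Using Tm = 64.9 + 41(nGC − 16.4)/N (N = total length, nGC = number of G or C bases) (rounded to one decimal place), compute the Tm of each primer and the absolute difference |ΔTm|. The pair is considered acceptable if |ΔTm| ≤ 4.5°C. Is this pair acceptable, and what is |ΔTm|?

|ΔTm| = 3.3°C; the pair is acceptable.

Forward: G+C = 12, N = 25 → Tm = 64.9 + 41·(12 − 16.4)/25 = 57.7°C.
Reverse: G+C = 10, N = 25 → Tm = 64.9 + 41·(10 − 16.4)/25 = 54.4°C.
|ΔTm| = |57.7 − 54.4| = 3.3°C, ≤ 4.5°C.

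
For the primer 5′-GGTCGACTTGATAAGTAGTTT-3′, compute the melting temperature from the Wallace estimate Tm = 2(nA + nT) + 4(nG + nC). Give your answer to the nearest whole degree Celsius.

58°C

Base counts: A=5, T=8, G=6, C=2 (length 21).
Tm = 2·(5+8) + 4·(6+2) = 2·13 + 4·8 = 26 + 32 = 58°C.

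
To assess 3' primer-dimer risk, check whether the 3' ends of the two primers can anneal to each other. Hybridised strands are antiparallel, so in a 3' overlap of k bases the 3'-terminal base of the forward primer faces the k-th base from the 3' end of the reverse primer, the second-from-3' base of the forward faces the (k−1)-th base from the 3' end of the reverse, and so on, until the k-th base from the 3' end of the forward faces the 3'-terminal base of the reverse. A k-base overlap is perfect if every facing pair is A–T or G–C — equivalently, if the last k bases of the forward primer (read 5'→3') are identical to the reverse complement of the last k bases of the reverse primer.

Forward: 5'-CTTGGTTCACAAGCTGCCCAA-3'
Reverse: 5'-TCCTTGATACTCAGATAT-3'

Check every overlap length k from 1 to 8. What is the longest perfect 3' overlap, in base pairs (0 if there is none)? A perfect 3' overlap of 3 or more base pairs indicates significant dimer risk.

Last 8 bases (5'→3') — forward …CTGCCCAA, reverse …TCAGATAT.
Reverse complement of the reverse primer's last 8 bases: ATATCTGA; its first k bases are the reverse complement of the reverse primer's last k bases, so a perfect k-base overlap needs the forward primer's last k bases to equal them.
Comparing (forward last k vs required): k=1: A vs A ✓; k=2: AA vs AT ✗; k=3: CAA vs ATA ✗; k=4: CCAA vs ATAT ✗; k=5: CCCAA vs ATATC ✗; k=6: GCCCAA vs ATATCT ✗; k=7: TGCCCAA vs ATATCTG ✗; k=8: CTGCCCAA vs ATATCTGA ✗.
Only k = 1 is perfect, so the longest perfect 3' overlap is 1.

Longest perfect overlap: 1 complementary base pair; below the dimer-risk threshold (threshold 3).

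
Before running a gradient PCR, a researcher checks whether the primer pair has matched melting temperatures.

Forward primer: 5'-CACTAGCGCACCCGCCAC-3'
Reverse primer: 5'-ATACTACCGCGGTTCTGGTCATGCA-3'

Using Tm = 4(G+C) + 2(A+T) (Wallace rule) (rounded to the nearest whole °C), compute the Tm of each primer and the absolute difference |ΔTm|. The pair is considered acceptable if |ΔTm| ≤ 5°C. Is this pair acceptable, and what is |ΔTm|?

Forward: A=4 T=1 G=3 C=10 → Tm = 2·5 + 4·13 = 62°C.
Reverse: A=5 T=7 G=6 C=7 → Tm = 2·12 + 4·13 = 76°C.
|ΔTm| = |62 − 76| = 14°C, > 5°C.

|ΔTm| = 14°C; the pair is not acceptable.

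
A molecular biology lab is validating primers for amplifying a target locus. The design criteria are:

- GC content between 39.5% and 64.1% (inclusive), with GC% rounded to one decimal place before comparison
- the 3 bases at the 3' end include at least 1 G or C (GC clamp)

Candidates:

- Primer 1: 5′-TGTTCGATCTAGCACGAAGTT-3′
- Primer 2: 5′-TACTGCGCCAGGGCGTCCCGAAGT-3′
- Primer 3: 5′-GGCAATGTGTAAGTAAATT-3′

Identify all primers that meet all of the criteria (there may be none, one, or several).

Primer 1 (21 nt, A=5 T=7 G=5 C=4): GC 9/21 = 42.9% ✓; 3' end GTT has 1 G/C ✓ — passes.
Primer 2 (24 nt, A=4 T=4 G=8 C=8): GC 16/24 = 66.7%, outside 39.5–64.1% ✗; 3' end AGT has 1 G/C ✓ — fails.
Primer 3 (19 nt, A=7 T=6 G=5 C=1): GC 6/19 = 31.6%, outside 39.5–64.1% ✗; 3' end ATT has 0 G/C, need ≥1 ✗ — fails.

Primer 1 only.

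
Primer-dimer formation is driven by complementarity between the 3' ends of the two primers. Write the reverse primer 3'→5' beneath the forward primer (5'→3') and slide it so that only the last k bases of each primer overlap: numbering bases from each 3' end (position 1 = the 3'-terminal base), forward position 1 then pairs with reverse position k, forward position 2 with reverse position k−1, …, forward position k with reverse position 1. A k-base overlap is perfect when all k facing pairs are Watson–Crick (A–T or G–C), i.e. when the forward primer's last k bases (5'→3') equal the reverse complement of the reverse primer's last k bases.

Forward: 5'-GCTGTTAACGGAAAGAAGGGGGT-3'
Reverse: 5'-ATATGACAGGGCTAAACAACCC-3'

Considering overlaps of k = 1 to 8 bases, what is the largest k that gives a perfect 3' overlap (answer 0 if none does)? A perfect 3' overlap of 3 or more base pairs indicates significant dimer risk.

Longest perfect overlap: 4 complementary base pairs; significant dimer risk (threshold 3).

Last 8 bases (5'→3') — forward …AAGGGGGT, reverse …AACAACCC.
Reverse complement of the reverse primer's last 8 bases: GGGTTGTT; its first k bases are the reverse complement of the reverse primer's last k bases, so a perfect k-base overlap needs the forward primer's last k bases to equal them.
Comparing (forward last k vs required): k=1: T vs G ✗; k=2: GT vs GG ✗; k=3: GGT vs GGG ✗; k=4: GGGT vs GGGT ✓; k=5: GGGGT vs GGGTT ✗; k=6: GGGGGT vs GGGTTG ✗; k=7: AGGGGGT vs GGGTTGT ✗; k=8: AAGGGGGT vs GGGTTGTT ✗.
Only k = 4 is perfect, so the longest perfect 3' overlap is 4.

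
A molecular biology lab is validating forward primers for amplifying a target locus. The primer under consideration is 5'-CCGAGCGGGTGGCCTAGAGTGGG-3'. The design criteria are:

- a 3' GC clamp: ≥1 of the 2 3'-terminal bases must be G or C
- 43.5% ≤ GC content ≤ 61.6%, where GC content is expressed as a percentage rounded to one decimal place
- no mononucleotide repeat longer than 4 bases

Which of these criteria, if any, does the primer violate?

Fails: GC content.

Base counts: A=3, T=3, G=12, C=5 (length 23).
GC clamp: 3' end GG has 2 G/C ✓
GC content: GC 17/23 = 73.9%, outside 43.5–61.6% ✗
homopolymer run: longest run = 3 ✓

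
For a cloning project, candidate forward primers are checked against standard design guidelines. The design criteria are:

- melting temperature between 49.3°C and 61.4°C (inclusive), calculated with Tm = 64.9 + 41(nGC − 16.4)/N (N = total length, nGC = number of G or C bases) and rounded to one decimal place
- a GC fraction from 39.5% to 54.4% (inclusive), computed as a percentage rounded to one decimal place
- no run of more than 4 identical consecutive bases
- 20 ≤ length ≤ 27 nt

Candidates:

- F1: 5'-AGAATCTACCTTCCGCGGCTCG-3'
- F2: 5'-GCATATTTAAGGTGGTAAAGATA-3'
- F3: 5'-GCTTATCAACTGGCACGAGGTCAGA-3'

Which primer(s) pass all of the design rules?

F3 only.

F1 (22 nt, A=4 T=5 G=5 C=8): Tm = 64.9 + 41·(13 − 16.4)/22 = 58.6°C ✓; GC 13/22 = 59.1%, outside 39.5–54.4% ✗; longest run = 2 ✓; length 22 ✓ — fails.
F2 (23 nt, A=9 T=7 G=6 C=1): Tm = 64.9 + 41·(7 − 16.4)/23 = 48.1°C, outside 49.3–61.4°C ✗; GC 7/23 = 30.4%, outside 39.5–54.4% ✗; longest run = 3 ✓; length 23 ✓ — fails.
F3 (25 nt, A=7 T=5 G=7 C=6): Tm = 64.9 + 41·(13 − 16.4)/25 = 59.3°C ✓; GC 13/25 = 52.0% ✓; longest run = 2 ✓; length 25 ✓ — passes.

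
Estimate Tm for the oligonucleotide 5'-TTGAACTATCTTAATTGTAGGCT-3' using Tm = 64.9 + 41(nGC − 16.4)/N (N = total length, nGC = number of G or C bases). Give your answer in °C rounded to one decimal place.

48.1°C

Base counts: A=6, T=10, G=4, C=3; G+C = 7, N = 23.
Tm = 64.9 + 41·(7 − 16.4)/23 = 64.9 + -385.40/23 = 48.1°C.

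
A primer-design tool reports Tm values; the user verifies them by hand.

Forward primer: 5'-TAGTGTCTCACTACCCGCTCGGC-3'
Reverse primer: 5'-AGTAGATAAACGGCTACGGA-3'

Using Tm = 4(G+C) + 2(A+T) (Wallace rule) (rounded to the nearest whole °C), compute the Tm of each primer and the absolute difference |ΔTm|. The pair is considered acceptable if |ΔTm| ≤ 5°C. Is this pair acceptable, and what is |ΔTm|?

Forward: A=3 T=6 G=5 C=9 → Tm = 2·9 + 4·14 = 74°C.
Reverse: A=8 T=3 G=6 C=3 → Tm = 2·11 + 4·9 = 58°C.
|ΔTm| = |74 − 58| = 16°C, > 5°C.

|ΔTm| = 16°C; the pair is not acceptable.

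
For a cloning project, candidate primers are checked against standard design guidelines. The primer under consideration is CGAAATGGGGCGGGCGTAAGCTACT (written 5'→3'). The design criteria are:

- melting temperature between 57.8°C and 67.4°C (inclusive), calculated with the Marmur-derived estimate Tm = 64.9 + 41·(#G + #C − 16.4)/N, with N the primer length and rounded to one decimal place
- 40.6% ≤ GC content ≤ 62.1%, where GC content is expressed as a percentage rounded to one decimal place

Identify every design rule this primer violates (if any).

Base counts: A=6, T=4, G=10, C=5 (length 25).
Tm: Tm = 64.9 + 41·(15 − 16.4)/25 = 62.6°C ✓
GC content: GC 15/25 = 60.0% ✓

Meets all criteria.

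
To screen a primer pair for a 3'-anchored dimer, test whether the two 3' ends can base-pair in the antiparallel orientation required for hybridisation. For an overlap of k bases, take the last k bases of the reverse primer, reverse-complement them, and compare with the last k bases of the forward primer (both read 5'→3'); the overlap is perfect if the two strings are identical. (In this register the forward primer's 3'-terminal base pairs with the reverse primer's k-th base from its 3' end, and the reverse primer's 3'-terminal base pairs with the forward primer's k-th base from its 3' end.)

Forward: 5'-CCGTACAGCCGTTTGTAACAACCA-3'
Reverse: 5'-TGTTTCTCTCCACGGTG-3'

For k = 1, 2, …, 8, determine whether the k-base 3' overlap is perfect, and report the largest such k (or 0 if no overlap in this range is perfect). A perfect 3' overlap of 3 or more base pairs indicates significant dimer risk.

Last 8 bases (5'→3') — forward …AACAACCA, reverse …CCACGGTG.
Reverse complement of the reverse primer's last 8 bases: CACCGTGG; its first k bases are the reverse complement of the reverse primer's last k bases, so a perfect k-base overlap needs the forward primer's last k bases to equal them.
Comparing (forward last k vs required): k=1: A vs C ✗; k=2: CA vs CA ✓; k=3: CCA vs CAC ✗; k=4: ACCA vs CACC ✗; k=5: AACCA vs CACCG ✗; k=6: CAACCA vs CACCGT ✗; k=7: ACAACCA vs CACCGTG ✗; k=8: AACAACCA vs CACCGTGG ✗.
Only k = 2 is perfect, so the longest perfect 3' overlap is 2.

Longest perfect overlap: 2 complementary base pairs; below the dimer-risk threshold (threshold 3).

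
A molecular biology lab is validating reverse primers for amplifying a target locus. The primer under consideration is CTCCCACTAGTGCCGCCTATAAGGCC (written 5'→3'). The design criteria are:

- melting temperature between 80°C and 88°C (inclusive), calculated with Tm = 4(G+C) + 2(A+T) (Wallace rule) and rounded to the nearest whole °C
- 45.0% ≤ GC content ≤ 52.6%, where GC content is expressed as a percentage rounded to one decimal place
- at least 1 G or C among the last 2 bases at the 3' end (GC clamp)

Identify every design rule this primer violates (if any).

Fails: GC content.

Base counts: A=5, T=5, G=5, C=11 (length 26).
Tm: Tm = 2·10 + 4·16 = 84°C ✓
GC content: GC 16/26 = 61.5%, outside 45.0–52.6% ✗
GC clamp: 3' end CC has 2 G/C ✓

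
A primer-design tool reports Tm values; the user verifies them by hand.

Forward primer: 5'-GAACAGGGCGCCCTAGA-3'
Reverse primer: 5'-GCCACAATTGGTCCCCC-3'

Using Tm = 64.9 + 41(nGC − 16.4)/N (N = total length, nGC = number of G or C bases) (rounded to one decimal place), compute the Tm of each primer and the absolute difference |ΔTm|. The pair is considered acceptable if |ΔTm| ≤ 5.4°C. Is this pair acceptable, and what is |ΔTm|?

Forward: G+C = 11, N = 17 → Tm = 64.9 + 41·(11 − 16.4)/17 = 51.9°C.
Reverse: G+C = 11, N = 17 → Tm = 64.9 + 41·(11 − 16.4)/17 = 51.9°C.
|ΔTm| = |51.9 − 51.9| = 0.0°C, ≤ 5.4°C.

|ΔTm| = 0.0°C; the pair is acceptable.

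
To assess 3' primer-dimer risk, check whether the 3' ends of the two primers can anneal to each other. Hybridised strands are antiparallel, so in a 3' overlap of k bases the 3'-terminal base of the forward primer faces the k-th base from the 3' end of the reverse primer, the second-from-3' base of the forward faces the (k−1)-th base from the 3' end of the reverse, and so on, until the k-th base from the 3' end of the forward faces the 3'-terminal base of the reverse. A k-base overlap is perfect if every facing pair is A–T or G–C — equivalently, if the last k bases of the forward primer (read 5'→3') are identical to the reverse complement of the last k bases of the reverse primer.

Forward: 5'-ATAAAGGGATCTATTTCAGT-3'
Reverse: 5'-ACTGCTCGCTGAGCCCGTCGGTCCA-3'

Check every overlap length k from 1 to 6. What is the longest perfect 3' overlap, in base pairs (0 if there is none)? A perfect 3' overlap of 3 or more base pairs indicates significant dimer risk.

Longest perfect overlap: 1 complementary base pair; below the dimer-risk threshold (threshold 3).

Last 6 bases (5'→3') — forward …TTCAGT, reverse …GGTCCA.
Reverse complement of the reverse primer's last 6 bases: TGGACC; its first k bases are the reverse complement of the reverse primer's last k bases, so a perfect k-base overlap needs the forward primer's last k bases to equal them.
Comparing (forward last k vs required): k=1: T vs T ✓; k=2: GT vs TG ✗; k=3: AGT vs TGG ✗; k=4: CAGT vs TGGA ✗; k=5: TCAGT vs TGGAC ✗; k=6: TTCAGT vs TGGACC ✗.
Only k = 1 is perfect, so the longest perfect 3' overlap is 1.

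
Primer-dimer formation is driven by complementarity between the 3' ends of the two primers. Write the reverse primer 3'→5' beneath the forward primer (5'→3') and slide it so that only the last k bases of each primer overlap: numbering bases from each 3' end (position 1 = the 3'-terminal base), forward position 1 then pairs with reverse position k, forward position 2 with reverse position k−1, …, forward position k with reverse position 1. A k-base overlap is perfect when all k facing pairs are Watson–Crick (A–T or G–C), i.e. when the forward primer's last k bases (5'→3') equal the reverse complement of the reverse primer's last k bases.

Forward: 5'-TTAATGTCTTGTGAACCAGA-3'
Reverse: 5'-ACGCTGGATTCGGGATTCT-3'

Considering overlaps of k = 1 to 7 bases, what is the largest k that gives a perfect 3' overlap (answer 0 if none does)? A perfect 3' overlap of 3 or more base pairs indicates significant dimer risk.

Last 7 bases (5'→3') — forward …AACCAGA, reverse …GGATTCT.
Reverse complement of the reverse primer's last 7 bases: AGAATCC; its first k bases are the reverse complement of the reverse primer's last k bases, so a perfect k-base overlap needs the forward primer's last k bases to equal them.
Comparing (forward last k vs required): k=1: A vs A ✓; k=2: GA vs AG ✗; k=3: AGA vs AGA ✓; k=4: CAGA vs AGAA ✗; k=5: CCAGA vs AGAAT ✗; k=6: ACCAGA vs AGAATC ✗; k=7: AACCAGA vs AGAATCC ✗.
Perfect overlaps at k = 1, 3; the largest is 3.

Longest perfect overlap: 3 complementary base pairs; significant dimer risk (threshold 3).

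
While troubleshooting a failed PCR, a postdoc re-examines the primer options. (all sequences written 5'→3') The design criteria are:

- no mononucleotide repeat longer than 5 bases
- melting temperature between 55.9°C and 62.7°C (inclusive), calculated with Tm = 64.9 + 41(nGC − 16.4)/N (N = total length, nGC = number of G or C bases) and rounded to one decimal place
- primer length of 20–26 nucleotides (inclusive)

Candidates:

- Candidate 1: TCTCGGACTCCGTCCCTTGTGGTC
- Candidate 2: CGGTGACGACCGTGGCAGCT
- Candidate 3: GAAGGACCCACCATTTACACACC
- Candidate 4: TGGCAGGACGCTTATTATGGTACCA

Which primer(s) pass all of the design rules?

Candidate 1 (24 nt, A=1 T=8 G=6 C=9): longest run = 3 ✓; Tm = 64.9 + 41·(15 − 16.4)/24 = 62.5°C ✓; length 24 ✓ — passes.
Candidate 2 (20 nt, A=3 T=3 G=8 C=6): longest run = 2 ✓; Tm = 64.9 + 41·(14 − 16.4)/20 = 60.0°C ✓; length 20 ✓ — passes.
Candidate 3 (23 nt, A=8 T=3 G=3 C=9): longest run = 3 ✓; Tm = 64.9 + 41·(12 − 16.4)/23 = 57.1°C ✓; length 23 ✓ — passes.
Candidate 4 (25 nt, A=6 T=7 G=7 C=5): longest run = 2 ✓; Tm = 64.9 + 41·(12 − 16.4)/25 = 57.7°C ✓; length 25 ✓ — passes.

Candidate 1, Candidate 2, Candidate 3 and Candidate 4.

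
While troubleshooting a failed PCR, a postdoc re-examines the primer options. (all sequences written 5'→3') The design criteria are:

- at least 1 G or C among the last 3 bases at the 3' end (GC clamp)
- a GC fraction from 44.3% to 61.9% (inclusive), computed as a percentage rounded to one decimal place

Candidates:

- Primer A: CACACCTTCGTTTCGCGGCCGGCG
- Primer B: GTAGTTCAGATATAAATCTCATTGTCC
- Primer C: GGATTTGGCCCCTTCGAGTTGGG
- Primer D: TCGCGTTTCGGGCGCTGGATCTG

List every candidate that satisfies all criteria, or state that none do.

Primer A (24 nt, A=2 T=5 G=7 C=10): 3' end GCG has 3 G/C ✓; GC 17/24 = 70.8%, outside 44.3–61.9% ✗ — fails.
Primer B (27 nt, A=8 T=10 G=4 C=5): 3' end TCC has 2 G/C ✓; GC 9/27 = 33.3%, outside 44.3–61.9% ✗ — fails.
Primer C (23 nt, A=2 T=7 G=9 C=5): 3' end GGG has 3 G/C ✓; GC 14/23 = 60.9% ✓ — passes.
Primer D (23 nt, A=1 T=7 G=9 C=6): 3' end CTG has 2 G/C ✓; GC 15/23 = 65.2%, outside 44.3–61.9% ✗ — fails.

Primer C only.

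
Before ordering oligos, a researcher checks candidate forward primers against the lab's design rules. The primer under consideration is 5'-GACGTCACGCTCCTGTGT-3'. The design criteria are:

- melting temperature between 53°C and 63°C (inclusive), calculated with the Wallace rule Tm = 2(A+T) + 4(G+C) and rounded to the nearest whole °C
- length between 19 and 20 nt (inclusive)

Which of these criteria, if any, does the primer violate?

Base counts: A=2, T=5, G=5, C=6 (length 18).
Tm: Tm = 2·7 + 4·11 = 58°C ✓
length: length 18, outside 19–20 ✗

Fails: length.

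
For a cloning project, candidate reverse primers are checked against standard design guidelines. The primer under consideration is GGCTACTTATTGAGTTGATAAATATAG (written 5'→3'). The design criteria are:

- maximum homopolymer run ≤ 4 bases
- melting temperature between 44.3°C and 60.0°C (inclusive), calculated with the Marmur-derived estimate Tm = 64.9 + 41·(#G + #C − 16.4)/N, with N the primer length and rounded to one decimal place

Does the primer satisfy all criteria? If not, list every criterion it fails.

Base counts: A=9, T=10, G=6, C=2 (length 27).
homopolymer run: longest run = 3 ✓
Tm: Tm = 64.9 + 41·(8 − 16.4)/27 = 52.1°C ✓

Meets all criteria.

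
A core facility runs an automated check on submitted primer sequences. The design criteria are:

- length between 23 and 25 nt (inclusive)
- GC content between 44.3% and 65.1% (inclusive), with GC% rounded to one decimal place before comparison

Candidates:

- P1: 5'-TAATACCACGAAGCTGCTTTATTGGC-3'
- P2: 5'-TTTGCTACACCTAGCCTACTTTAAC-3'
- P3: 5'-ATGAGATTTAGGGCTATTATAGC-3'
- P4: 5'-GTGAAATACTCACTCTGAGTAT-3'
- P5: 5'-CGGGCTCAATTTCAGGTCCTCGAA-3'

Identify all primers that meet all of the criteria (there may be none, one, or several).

P1 (26 nt, A=7 T=8 G=5 C=6): length 26, outside 23–25 ✗; GC 11/26 = 42.3%, outside 44.3–65.1% ✗ — fails.
P2 (25 nt, A=6 T=9 G=2 C=8): length 25 ✓; GC 10/25 = 40.0%, outside 44.3–65.1% ✗ — fails.
P3 (23 nt, A=7 T=8 G=6 C=2): length 23 ✓; GC 8/23 = 34.8%, outside 44.3–65.1% ✗ — fails.
P4 (22 nt, A=7 T=7 G=4 C=4): length 22, outside 23–25 ✗; GC 8/22 = 36.4%, outside 44.3–65.1% ✗ — fails.
P5 (24 nt, A=5 T=6 G=6 C=7): length 24 ✓; GC 13/24 = 54.2% ✓ — passes.

P5 only.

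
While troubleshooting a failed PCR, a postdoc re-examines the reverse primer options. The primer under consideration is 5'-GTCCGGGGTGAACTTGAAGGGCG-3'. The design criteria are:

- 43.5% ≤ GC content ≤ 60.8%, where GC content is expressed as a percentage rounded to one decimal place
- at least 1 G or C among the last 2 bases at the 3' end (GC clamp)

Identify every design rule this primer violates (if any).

Base counts: A=4, T=4, G=11, C=4 (length 23).
GC content: GC 15/23 = 65.2%, outside 43.5–60.8% ✗
GC clamp: 3' end CG has 2 G/C ✓

Fails: GC content.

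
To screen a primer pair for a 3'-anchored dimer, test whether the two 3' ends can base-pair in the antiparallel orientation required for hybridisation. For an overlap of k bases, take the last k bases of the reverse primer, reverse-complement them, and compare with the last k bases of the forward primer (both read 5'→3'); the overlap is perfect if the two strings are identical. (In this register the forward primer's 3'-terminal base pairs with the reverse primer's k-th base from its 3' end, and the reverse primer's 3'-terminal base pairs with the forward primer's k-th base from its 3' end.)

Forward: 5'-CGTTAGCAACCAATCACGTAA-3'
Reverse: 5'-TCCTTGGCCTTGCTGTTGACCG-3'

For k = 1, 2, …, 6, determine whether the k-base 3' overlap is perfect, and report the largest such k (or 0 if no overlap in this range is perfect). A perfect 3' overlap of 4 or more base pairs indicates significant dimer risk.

Last 6 bases (5'→3') — forward …ACGTAA, reverse …TGACCG.
Reverse complement of the reverse primer's last 6 bases: CGGTCA; its first k bases are the reverse complement of the reverse primer's last k bases, so a perfect k-base overlap needs the forward primer's last k bases to equal them.
Comparing (forward last k vs required): k=1: A vs C ✗; k=2: AA vs CG ✗; k=3: TAA vs CGG ✗; k=4: GTAA vs CGGT ✗; k=5: CGTAA vs CGGTC ✗; k=6: ACGTAA vs CGGTCA ✗.
No overlap length from 1 to 6 is perfect, so the longest perfect 3' overlap is 0.

Longest perfect overlap: 0 complementary base pairs; below the dimer-risk threshold (threshold 4).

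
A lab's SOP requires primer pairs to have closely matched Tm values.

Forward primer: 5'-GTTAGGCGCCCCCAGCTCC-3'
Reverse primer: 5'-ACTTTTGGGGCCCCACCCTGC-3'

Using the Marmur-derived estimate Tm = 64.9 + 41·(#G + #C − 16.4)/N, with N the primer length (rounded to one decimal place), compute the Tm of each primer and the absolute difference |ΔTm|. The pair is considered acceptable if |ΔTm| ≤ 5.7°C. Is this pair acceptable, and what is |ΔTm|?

|ΔTm| = 0.5°C; the pair is acceptable.

Forward: G+C = 14, N = 19 → Tm = 64.9 + 41·(14 − 16.4)/19 = 59.7°C.
Reverse: G+C = 14, N = 21 → Tm = 64.9 + 41·(14 − 16.4)/21 = 60.2°C.
|ΔTm| = |59.7 − 60.2| = 0.5°C, ≤ 5.7°C.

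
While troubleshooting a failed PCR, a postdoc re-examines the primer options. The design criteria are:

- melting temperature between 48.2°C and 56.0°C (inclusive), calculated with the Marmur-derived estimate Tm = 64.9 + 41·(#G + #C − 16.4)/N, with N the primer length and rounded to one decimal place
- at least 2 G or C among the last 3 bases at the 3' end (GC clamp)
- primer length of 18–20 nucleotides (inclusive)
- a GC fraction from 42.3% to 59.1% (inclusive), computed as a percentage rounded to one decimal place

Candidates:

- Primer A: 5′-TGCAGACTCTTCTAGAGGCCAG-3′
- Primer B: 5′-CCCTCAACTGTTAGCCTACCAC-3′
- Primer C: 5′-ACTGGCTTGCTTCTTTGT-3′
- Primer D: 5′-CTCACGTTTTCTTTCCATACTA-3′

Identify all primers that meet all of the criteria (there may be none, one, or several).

None of the candidates satisfy all criteria.

Primer A (22 nt, A=5 T=5 G=6 C=6): Tm = 64.9 + 41·(12 − 16.4)/22 = 56.7°C, outside 48.2–56.0°C ✗; 3' end CAG has 2 G/C ✓; length 22, outside 18–20 ✗; GC 12/22 = 54.5% ✓ — fails.
Primer B (22 nt, A=5 T=5 G=2 C=10): Tm = 64.9 + 41·(12 − 16.4)/22 = 56.7°C, outside 48.2–56.0°C ✗; 3' end CAC has 2 G/C ✓; length 22, outside 18–20 ✗; GC 12/22 = 54.5% ✓ — fails.
Primer C (18 nt, A=1 T=9 G=4 C=4): Tm = 64.9 + 41·(8 − 16.4)/18 = 45.8°C, outside 48.2–56.0°C ✗; 3' end TGT has 1 G/C, need ≥2 ✗; length 18 ✓; GC 8/18 = 44.4% ✓ — fails.
Primer D (22 nt, A=4 T=10 G=1 C=7): Tm = 64.9 + 41·(8 − 16.4)/22 = 49.2°C ✓; 3' end CTA has 1 G/C, need ≥2 ✗; length 22, outside 18–20 ✗; GC 8/22 = 36.4%, outside 42.3–59.1% ✗ — fails.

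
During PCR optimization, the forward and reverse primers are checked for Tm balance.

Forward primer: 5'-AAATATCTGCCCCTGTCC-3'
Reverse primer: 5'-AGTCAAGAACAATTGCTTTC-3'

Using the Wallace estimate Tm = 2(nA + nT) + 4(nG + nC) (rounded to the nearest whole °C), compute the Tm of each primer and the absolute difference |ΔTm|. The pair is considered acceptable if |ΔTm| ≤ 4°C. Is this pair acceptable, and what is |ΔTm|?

Forward: A=4 T=5 G=2 C=7 → Tm = 2·9 + 4·9 = 54°C.
Reverse: A=7 T=6 G=3 C=4 → Tm = 2·13 + 4·7 = 54°C.
|ΔTm| = |54 − 54| = 0°C, ≤ 4°C.

|ΔTm| = 0°C; the pair is acceptable.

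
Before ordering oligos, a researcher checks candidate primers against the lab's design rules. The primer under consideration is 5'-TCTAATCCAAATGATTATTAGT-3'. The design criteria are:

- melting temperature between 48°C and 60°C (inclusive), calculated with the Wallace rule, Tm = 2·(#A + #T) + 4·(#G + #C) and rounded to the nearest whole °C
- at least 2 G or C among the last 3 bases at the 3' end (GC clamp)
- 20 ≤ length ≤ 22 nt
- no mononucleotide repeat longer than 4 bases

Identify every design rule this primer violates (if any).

Fails: GC clamp.

Base counts: A=8, T=9, G=2, C=3 (length 22).
Tm: Tm = 2·17 + 4·5 = 54°C ✓
GC clamp: 3' end AGT has 1 G/C, need ≥2 ✗
length: length 22 ✓
homopolymer run: longest run = 3 ✓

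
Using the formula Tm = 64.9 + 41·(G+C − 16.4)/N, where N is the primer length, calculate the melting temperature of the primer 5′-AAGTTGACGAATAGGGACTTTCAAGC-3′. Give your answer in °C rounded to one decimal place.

56.4°C

Base counts: A=9, T=6, G=7, C=4; G+C = 11, N = 26.
Tm = 64.9 + 41·(11 − 16.4)/26 = 64.9 + -221.40/26 = 56.4°C.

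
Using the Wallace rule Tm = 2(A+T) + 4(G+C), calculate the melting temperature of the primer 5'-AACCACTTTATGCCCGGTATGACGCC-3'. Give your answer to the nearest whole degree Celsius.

80°C

Base counts: A=6, T=6, G=5, C=9 (length 26).
Tm = 2·(6+6) + 4·(5+9) = 2·12 + 4·14 = 24 + 56 = 80°C.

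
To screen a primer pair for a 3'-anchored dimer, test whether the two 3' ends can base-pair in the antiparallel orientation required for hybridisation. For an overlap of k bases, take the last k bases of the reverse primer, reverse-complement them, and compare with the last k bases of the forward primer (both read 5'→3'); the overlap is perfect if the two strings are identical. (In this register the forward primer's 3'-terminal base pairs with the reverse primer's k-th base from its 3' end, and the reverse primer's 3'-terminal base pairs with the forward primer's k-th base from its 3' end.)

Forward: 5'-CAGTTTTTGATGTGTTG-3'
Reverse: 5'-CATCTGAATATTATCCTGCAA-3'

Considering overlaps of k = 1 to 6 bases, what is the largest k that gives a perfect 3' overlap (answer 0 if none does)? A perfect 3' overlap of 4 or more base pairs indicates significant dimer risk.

Longest perfect overlap: 3 complementary base pairs; below the dimer-risk threshold (threshold 4).

Last 6 bases (5'→3') — forward …GTGTTG, reverse …CTGCAA.
Reverse complement of the reverse primer's last 6 bases: TTGCAG; its first k bases are the reverse complement of the reverse primer's last k bases, so a perfect k-base overlap needs the forward primer's last k bases to equal them.
Comparing (forward last k vs required): k=1: G vs T ✗; k=2: TG vs TT ✗; k=3: TTG vs TTG ✓; k=4: GTTG vs TTGC ✗; k=5: TGTTG vs TTGCA ✗; k=6: GTGTTG vs TTGCAG ✗.
Only k = 3 is perfect, so the longest perfect 3' overlap is 3.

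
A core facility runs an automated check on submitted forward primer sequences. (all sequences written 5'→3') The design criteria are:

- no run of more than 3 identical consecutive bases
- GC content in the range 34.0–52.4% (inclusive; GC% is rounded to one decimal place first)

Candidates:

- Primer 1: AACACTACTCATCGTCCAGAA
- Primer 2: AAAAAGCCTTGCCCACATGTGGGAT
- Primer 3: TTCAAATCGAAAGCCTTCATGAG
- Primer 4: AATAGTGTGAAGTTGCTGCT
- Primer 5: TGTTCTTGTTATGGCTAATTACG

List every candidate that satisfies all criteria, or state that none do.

Primer 1, Primer 3, Primer 4 and Primer 5.

Primer 1 (21 nt, A=8 T=4 G=2 C=7): longest run = 2 ✓; GC 9/21 = 42.9% ✓ — passes.
Primer 2 (25 nt, A=8 T=5 G=6 C=6): longest run = 5, exceeds 3 ✗; GC 12/25 = 48.0% ✓ — fails.
Primer 3 (23 nt, A=8 T=6 G=4 C=5): longest run = 3 ✓; GC 9/23 = 39.1% ✓ — passes.
Primer 4 (20 nt, A=5 T=7 G=6 C=2): longest run = 2 ✓; GC 8/20 = 40.0% ✓ — passes.
Primer 5 (23 nt, A=4 T=11 G=5 C=3): longest run = 2 ✓; GC 8/23 = 34.8% ✓ — passes.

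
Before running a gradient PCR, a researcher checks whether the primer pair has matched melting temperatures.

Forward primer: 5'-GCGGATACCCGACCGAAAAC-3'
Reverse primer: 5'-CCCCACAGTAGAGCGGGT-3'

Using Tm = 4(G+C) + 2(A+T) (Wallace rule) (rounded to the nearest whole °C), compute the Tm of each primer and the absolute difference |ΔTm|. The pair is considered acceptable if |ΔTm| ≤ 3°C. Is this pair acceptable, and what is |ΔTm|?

Forward: A=7 T=1 G=5 C=7 → Tm = 2·8 + 4·12 = 64°C.
Reverse: A=4 T=2 G=6 C=6 → Tm = 2·6 + 4·12 = 60°C.
|ΔTm| = |64 − 60| = 4°C, > 3°C.

|ΔTm| = 4°C; the pair is not acceptable.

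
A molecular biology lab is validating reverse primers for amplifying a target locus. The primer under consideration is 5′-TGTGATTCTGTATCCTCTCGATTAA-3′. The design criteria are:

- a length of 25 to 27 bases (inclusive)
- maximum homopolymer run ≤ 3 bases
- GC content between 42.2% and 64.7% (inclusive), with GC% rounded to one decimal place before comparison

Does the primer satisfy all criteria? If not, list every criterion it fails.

Base counts: A=5, T=11, G=4, C=5 (length 25).
length: length 25 ✓
homopolymer run: longest run = 2 ✓
GC content: GC 9/25 = 36.0%, outside 42.2–64.7% ✗

Fails: GC content.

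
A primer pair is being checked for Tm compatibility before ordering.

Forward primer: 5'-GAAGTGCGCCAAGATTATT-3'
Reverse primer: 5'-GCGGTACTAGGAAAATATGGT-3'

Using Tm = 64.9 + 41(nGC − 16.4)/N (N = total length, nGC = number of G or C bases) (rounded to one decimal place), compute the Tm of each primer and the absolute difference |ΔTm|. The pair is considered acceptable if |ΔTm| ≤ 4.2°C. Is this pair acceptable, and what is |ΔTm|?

Forward: G+C = 8, N = 19 → Tm = 64.9 + 41·(8 − 16.4)/19 = 46.8°C.
Reverse: G+C = 9, N = 21 → Tm = 64.9 + 41·(9 − 16.4)/21 = 50.5°C.
|ΔTm| = |46.8 − 50.5| = 3.7°C, ≤ 4.2°C.

|ΔTm| = 3.7°C; the pair is acceptable.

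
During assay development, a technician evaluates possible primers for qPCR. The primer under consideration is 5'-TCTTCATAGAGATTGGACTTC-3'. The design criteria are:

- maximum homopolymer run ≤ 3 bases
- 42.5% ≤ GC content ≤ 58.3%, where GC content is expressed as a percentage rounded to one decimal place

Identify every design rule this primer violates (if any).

Fails: GC content.

Base counts: A=5, T=8, G=4, C=4 (length 21).
homopolymer run: longest run = 2 ✓
GC content: GC 8/21 = 38.1%, outside 42.5–58.3% ✗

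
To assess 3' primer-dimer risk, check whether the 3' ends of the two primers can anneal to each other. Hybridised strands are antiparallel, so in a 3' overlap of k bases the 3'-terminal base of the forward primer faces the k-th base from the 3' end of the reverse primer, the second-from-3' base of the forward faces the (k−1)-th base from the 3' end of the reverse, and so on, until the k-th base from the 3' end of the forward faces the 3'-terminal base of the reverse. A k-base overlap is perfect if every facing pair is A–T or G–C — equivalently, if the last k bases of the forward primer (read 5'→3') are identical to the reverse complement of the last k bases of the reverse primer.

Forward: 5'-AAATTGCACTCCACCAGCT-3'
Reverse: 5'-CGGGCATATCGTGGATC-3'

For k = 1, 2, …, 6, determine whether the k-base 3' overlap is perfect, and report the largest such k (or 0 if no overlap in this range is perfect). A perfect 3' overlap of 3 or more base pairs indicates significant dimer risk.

Longest perfect overlap: 0 complementary base pairs; below the dimer-risk threshold (threshold 3).

Last 6 bases (5'→3') — forward …CCAGCT, reverse …TGGATC.
Reverse complement of the reverse primer's last 6 bases: GATCCA; its first k bases are the reverse complement of the reverse primer's last k bases, so a perfect k-base overlap needs the forward primer's last k bases to equal them.
Comparing (forward last k vs required): k=1: T vs G ✗; k=2: CT vs GA ✗; k=3: GCT vs GAT ✗; k=4: AGCT vs GATC ✗; k=5: CAGCT vs GATCC ✗; k=6: CCAGCT vs GATCCA ✗.
No overlap length from 1 to 6 is perfect, so the longest perfect 3' overlap is 0.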